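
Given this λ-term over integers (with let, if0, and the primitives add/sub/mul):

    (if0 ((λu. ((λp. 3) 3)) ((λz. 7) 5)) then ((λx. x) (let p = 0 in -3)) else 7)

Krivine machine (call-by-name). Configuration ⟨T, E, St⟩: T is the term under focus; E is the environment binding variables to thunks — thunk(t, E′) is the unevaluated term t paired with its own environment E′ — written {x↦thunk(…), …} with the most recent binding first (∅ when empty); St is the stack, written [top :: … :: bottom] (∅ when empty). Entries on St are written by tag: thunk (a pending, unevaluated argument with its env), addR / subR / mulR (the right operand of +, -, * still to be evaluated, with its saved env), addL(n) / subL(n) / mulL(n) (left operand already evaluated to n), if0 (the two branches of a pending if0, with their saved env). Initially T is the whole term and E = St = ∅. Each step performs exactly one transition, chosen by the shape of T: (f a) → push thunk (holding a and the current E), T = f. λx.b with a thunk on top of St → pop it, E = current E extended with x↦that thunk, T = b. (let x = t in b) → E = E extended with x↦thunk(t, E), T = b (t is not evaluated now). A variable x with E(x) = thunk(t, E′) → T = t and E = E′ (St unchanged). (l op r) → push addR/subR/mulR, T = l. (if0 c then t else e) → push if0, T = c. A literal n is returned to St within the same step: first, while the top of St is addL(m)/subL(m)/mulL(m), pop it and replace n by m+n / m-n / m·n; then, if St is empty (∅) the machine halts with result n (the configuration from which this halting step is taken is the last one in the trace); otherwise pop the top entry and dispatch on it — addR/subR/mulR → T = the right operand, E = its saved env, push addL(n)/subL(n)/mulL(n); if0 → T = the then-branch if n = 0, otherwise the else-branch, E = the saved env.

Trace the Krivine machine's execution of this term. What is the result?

Answer: 7

Execution trace:
0. <T=(if0 ((λu. ((λp. 3) 3)) ((λz. 7) 5)) then ((λx. x) (let p = 0 in -3)) else 7), E=∅, St=∅>
1. <T=((λu. ((λp. 3) 3)) ((λz. 7) 5)), E=∅, St=[if0]>
2. <T=(λu. ((λp. 3) 3)), E=∅, St=[thunk :: if0]>
3. <T=((λp. 3) 3), E={u↦thunk(((λz. 7) 5), ∅)}, St=[if0]>
4. <T=(λp. 3), E={u↦thunk(((λz. 7) 5), ∅)}, St=[thunk :: if0]>
5. <T=3, E={p↦thunk(3, {u↦thunk(((λz. 7) 5), ∅)}), u↦thunk(((λz. 7) 5), ∅)}, St=[if0]>
6. <T=7, E=∅, St=∅>
→ final value 7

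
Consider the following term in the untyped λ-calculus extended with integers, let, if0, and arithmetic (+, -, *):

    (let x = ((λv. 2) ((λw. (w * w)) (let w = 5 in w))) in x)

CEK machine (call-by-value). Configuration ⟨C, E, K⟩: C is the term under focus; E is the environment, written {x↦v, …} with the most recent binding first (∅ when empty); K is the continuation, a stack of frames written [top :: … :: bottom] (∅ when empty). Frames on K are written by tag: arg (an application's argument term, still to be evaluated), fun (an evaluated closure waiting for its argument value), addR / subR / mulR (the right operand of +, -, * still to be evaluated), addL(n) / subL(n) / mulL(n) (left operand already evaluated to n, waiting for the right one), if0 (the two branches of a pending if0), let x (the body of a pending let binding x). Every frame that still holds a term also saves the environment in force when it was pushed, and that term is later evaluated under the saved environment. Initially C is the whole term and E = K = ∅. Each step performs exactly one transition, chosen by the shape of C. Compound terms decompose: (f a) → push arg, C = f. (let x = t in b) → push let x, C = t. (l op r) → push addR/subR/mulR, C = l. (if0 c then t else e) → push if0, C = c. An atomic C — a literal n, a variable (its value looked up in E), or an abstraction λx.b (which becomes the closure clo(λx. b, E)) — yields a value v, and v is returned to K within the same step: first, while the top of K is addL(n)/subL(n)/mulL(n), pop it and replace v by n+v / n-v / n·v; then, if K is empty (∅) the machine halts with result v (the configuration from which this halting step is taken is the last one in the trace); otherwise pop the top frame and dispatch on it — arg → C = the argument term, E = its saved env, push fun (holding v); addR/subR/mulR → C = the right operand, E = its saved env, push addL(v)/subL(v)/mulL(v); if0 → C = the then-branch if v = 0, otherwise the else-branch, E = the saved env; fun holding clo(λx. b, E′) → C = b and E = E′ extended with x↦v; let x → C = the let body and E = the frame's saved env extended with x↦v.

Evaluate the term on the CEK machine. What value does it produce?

t=0: ⟨C=(let x = ((λv. 2) ((λw. (w * w)) (let w = 5 in w))) in x); E=∅; K=∅⟩
t=1: ⟨C=((λv. 2) ((λw. (w * w)) (let w = 5 in w))); E=∅; K=[let x]⟩
t=2: ⟨C=(λv. 2); E=∅; K=[arg :: let x]⟩
t=3: ⟨C=((λw. (w * w)) (let w = 5 in w)); E=∅; K=[fun :: let x]⟩
t=4: ⟨C=(λw. (w * w)); E=∅; K=[arg :: fun :: let x]⟩
t=5: ⟨C=(let w = 5 in w); E=∅; K=[fun :: fun :: let x]⟩
t=6: ⟨C=5; E=∅; K=[let w :: fun :: fun :: let x]⟩
t=7: ⟨C=w; E={w↦5}; K=[fun :: fun :: let x]⟩
t=8: ⟨C=(w * w); E={w↦5}; K=[fun :: let x]⟩
t=9: ⟨C=w; E={w↦5}; K=[mulR :: fun :: let x]⟩
t=10: ⟨C=w; E={w↦5}; K=[mulL(5) :: fun :: let x]⟩
t=11: ⟨C=2; E={v↦25}; K=[let x]⟩
t=12: ⟨C=x; E={x↦2}; K=∅⟩
→ final value 2

Answer: 2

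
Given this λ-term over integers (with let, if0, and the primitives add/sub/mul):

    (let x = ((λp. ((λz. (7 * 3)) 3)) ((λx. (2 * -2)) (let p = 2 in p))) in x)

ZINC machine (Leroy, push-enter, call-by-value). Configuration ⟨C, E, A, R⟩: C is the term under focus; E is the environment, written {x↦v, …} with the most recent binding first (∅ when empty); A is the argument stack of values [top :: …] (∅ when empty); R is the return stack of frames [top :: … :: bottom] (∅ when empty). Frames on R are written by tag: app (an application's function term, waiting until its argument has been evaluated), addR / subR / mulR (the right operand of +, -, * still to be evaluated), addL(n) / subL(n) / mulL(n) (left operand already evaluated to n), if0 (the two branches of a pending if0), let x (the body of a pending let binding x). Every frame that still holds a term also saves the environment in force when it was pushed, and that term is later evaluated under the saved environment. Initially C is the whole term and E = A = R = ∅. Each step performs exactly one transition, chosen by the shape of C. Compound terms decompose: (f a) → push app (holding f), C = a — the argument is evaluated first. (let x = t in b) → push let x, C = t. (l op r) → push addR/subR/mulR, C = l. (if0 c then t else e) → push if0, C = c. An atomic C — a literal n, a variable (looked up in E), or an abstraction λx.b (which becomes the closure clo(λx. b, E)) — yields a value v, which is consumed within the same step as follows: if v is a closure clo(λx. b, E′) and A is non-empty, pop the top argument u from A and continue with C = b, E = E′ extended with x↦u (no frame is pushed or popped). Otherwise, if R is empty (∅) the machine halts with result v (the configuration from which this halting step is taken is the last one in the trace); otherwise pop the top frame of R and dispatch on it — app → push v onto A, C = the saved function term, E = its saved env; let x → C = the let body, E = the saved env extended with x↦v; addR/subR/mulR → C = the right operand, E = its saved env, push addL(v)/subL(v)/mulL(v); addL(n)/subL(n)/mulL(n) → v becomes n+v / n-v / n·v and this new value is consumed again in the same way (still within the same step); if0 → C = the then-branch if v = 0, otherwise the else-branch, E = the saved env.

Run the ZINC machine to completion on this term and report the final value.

Answer: 21

Machine steps:
[0] <C=(let x = ((λp. ((λz. (7 * 3)) 3)) ((λx. (2 * -2)) (let p = 2 in p))) in x), E=∅, A=∅, R=∅>
[1] <C=((λp. ((λz. (7 * 3)) 3)) ((λx. (2 * -2)) (let p = 2 in p))), E=∅, A=∅, R=[let x]>
[2] <C=((λx. (2 * -2)) (let p = 2 in p)), E=∅, A=∅, R=[app :: let x]>
[3] <C=(let p = 2 in p), E=∅, A=∅, R=[app :: app :: let x]>
[4] <C=2, E=∅, A=∅, R=[let p :: app :: app :: let x]>
[5] <C=p, E={p↦2}, A=∅, R=[app :: app :: let x]>
[6] <C=(λx. (2 * -2)), E=∅, A=[2], R=[app :: let x]>
[7] <C=(2 * -2), E={x↦2}, A=∅, R=[app :: let x]>
[8] <C=2, E={x↦2}, A=∅, R=[mulR :: app :: let x]>
[9] <C=-2, E={x↦2}, A=∅, R=[mulL(2) :: app :: let x]>
[10] <C=(λp. ((λz. (7 * 3)) 3)), E=∅, A=[-4], R=[let x]>
[11] <C=((λz. (7 * 3)) 3), E={p↦-4}, A=∅, R=[let x]>
[12] <C=3, E={p↦-4}, A=∅, R=[app :: let x]>
[13] <C=(λz. (7 * 3)), E={p↦-4}, A=[3], R=[let x]>
[14] <C=(7 * 3), E={z↦3, p↦-4}, A=∅, R=[let x]>
[15] <C=7, E={z↦3, p↦-4}, A=∅, R=[mulR :: let x]>
[16] <C=3, E={z↦3, p↦-4}, A=∅, R=[mulL(7) :: let x]>
[17] <C=x, E={x↦21}, A=∅, R=∅>
→ final value 21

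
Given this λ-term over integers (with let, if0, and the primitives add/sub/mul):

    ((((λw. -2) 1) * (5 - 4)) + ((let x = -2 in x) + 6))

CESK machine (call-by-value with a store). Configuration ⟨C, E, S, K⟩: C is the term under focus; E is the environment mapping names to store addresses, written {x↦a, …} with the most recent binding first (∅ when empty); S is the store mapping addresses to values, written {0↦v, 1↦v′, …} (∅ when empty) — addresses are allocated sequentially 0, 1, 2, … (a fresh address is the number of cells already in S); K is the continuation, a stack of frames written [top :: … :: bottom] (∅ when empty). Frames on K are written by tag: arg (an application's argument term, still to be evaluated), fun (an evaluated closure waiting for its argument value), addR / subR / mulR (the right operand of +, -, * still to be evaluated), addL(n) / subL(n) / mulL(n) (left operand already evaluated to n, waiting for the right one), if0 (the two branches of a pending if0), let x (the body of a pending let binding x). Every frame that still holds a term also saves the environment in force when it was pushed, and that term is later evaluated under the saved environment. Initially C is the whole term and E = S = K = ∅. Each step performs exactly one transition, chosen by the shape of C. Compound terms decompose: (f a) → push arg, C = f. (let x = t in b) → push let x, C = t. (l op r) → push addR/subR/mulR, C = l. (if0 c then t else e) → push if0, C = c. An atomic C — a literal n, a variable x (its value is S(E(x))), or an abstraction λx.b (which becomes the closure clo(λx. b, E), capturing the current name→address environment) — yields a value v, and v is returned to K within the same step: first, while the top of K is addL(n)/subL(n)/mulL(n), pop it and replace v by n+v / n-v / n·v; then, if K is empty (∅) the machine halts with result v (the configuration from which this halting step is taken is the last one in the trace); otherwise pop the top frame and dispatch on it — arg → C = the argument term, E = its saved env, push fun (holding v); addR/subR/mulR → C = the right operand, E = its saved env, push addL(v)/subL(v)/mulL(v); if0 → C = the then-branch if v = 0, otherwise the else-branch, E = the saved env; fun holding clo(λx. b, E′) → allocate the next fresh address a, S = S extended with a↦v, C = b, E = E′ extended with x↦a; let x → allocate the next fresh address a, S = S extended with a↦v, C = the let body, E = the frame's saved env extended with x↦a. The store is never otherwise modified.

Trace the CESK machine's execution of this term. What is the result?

Answer: 2

Machine steps:
t=0: ⟨C=((((λw. -2) 1) * (5 - 4)) + ((let x = -2 in x) + 6)); E=∅; S=∅; K=∅⟩
t=1: ⟨C=(((λw. -2) 1) * (5 - 4)); E=∅; S=∅; K=[addR]⟩
t=2: ⟨C=((λw. -2) 1); E=∅; S=∅; K=[mulR :: addR]⟩
t=3: ⟨C=(λw. -2); E=∅; S=∅; K=[arg :: mulR :: addR]⟩
t=4: ⟨C=1; E=∅; S=∅; K=[fun :: mulR :: addR]⟩
t=5: ⟨C=-2; E={w↦0}; S={0↦1}; K=[mulR :: addR]⟩
t=6: ⟨C=(5 - 4); E=∅; S={0↦1}; K=[mulL(-2) :: addR]⟩
t=7: ⟨C=5; E=∅; S={0↦1}; K=[subR :: mulL(-2) :: addR]⟩
t=8: ⟨C=4; E=∅; S={0↦1}; K=[subL(5) :: mulL(-2) :: addR]⟩
t=9: ⟨C=((let x = -2 in x) + 6); E=∅; S={0↦1}; K=[addL(-2)]⟩
t=10: ⟨C=(let x = -2 in x); E=∅; S={0↦1}; K=[addR :: addL(-2)]⟩
t=11: ⟨C=-2; E=∅; S={0↦1}; K=[let x :: addR :: addL(-2)]⟩
t=12: ⟨C=x; E={x↦1}; S={0↦1, 1↦-2}; K=[addR :: addL(-2)]⟩
t=13: ⟨C=6; E=∅; S={0↦1, 1↦-2}; K=[addL(-2) :: addL(-2)]⟩
→ final value 2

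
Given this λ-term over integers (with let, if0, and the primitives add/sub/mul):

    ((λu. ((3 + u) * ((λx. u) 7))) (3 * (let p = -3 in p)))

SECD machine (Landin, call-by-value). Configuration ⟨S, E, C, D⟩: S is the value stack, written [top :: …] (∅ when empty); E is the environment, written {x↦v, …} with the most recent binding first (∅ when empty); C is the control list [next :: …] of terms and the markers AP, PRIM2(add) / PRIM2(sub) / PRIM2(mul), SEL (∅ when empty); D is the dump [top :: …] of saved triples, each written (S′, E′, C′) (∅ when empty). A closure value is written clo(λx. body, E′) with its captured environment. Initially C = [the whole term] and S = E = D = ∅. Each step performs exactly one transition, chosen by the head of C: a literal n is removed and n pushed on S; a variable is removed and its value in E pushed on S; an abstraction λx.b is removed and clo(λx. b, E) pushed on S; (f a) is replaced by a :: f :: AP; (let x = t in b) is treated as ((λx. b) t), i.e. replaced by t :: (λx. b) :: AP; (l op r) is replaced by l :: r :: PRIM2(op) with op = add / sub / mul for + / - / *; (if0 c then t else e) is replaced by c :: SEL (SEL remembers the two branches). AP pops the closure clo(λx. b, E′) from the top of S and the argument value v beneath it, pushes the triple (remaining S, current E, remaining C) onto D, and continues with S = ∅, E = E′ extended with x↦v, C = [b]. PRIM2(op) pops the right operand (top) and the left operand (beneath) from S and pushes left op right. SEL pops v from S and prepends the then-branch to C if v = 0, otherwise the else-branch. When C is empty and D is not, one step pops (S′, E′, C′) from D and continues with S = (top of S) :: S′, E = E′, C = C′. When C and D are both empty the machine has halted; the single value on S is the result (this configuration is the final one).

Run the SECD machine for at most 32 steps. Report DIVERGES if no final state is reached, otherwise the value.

Answer: 54

Derivation:
t=0: <S=∅, E=∅, C=[((λu. ((3 + u) * ((λx. u) 7))) (3 * (let p = -3 in p)))], D=∅>
t=1: <S=∅, E=∅, C=[(3 * (let p = -3 in p)) :: (λu. ((3 + u) * ((λx. u) 7))) :: AP], D=∅>
t=2: <S=∅, E=∅, C=[3 :: (let p = -3 in p) :: PRIM2(mul) :: (λu. ((3 + u) * ((λx. u) 7))) :: AP], D=∅>
t=3: <S=[3], E=∅, C=[(let p = -3 in p) :: PRIM2(mul) :: (λu. ((3 + u) * ((λx. u) 7))) :: AP], D=∅>
t=4: <S=[3], E=∅, C=[-3 :: (λp. p) :: AP :: PRIM2(mul) :: (λu. ((3 + u) * ((λx. u) 7))) :: AP], D=∅>
t=5: <S=[-3 :: 3], E=∅, C=[(λp. p) :: AP :: PRIM2(mul) :: (λu. ((3 + u) * ((λx. u) 7))) :: AP], D=∅>
t=6: <S=[clo(λp. p, ∅) :: -3 :: 3], E=∅, C=[AP :: PRIM2(mul) :: (λu. ((3 + u) * ((λx. u) 7))) :: AP], D=∅>
t=7: <S=∅, E={p↦-3}, C=[p], D=[([3], ∅, [PRIM2(mul) :: (λu. ((3 + u) * ((λx. u) 7))) :: AP])]>
t=8: <S=[-3], E={p↦-3}, C=∅, D=[([3], ∅, [PRIM2(mul) :: (λu. ((3 + u) * ((λx. u) 7))) :: AP])]>
t=9: <S=[-3 :: 3], E=∅, C=[PRIM2(mul) :: (λu. ((3 + u) * ((λx. u) 7))) :: AP], D=∅>
t=10: <S=[-9], E=∅, C=[(λu. ((3 + u) * ((λx. u) 7))) :: AP], D=∅>
t=11: <S=[clo(λu. ((3 + u) * ((λx. u) 7)), ∅) :: -9], E=∅, C=[AP], D=∅>
t=12: <S=∅, E={u↦-9}, C=[((3 + u) * ((λx. u) 7))], D=[(∅, ∅, ∅)]>
t=13: <S=∅, E={u↦-9}, C=[(3 + u) :: ((λx. u) 7) :: PRIM2(mul)], D=[(∅, ∅, ∅)]>
t=14: <S=∅, E={u↦-9}, C=[3 :: u :: PRIM2(add) :: ((λx. u) 7) :: PRIM2(mul)], D=[(∅, ∅, ∅)]>
t=15: <S=[3], E={u↦-9}, C=[u :: PRIM2(add) :: ((λx. u) 7) :: PRIM2(mul)], D=[(∅, ∅, ∅)]>
t=16: <S=[-9 :: 3], E={u↦-9}, C=[PRIM2(add) :: ((λx. u) 7) :: PRIM2(mul)], D=[(∅, ∅, ∅)]>
t=17: <S=[-6], E={u↦-9}, C=[((λx. u) 7) :: PRIM2(mul)], D=[(∅, ∅, ∅)]>
t=18: <S=[-6], E={u↦-9}, C=[7 :: (λx. u) :: AP :: PRIM2(mul)], D=[(∅, ∅, ∅)]>
t=19: <S=[7 :: -6], E={u↦-9}, C=[(λx. u) :: AP :: PRIM2(mul)], D=[(∅, ∅, ∅)]>
t=20: <S=[clo(λx. u, {u↦-9}) :: 7 :: -6], E={u↦-9}, C=[AP :: PRIM2(mul)], D=[(∅, ∅, ∅)]>
t=21: <S=∅, E={x↦7, u↦-9}, C=[u], D=[([-6], {u↦-9}, [PRIM2(mul)]) :: (∅, ∅, ∅)]>
t=22: <S=[-9], E={x↦7, u↦-9}, C=∅, D=[([-6], {u↦-9}, [PRIM2(mul)]) :: (∅, ∅, ∅)]>
t=23: <S=[-9 :: -6], E={u↦-9}, C=[PRIM2(mul)], D=[(∅, ∅, ∅)]>
t=24: <S=[54], E={u↦-9}, C=∅, D=[(∅, ∅, ∅)]>
t=25: <S=[54], E=∅, C=∅, D=∅>
→ final value 54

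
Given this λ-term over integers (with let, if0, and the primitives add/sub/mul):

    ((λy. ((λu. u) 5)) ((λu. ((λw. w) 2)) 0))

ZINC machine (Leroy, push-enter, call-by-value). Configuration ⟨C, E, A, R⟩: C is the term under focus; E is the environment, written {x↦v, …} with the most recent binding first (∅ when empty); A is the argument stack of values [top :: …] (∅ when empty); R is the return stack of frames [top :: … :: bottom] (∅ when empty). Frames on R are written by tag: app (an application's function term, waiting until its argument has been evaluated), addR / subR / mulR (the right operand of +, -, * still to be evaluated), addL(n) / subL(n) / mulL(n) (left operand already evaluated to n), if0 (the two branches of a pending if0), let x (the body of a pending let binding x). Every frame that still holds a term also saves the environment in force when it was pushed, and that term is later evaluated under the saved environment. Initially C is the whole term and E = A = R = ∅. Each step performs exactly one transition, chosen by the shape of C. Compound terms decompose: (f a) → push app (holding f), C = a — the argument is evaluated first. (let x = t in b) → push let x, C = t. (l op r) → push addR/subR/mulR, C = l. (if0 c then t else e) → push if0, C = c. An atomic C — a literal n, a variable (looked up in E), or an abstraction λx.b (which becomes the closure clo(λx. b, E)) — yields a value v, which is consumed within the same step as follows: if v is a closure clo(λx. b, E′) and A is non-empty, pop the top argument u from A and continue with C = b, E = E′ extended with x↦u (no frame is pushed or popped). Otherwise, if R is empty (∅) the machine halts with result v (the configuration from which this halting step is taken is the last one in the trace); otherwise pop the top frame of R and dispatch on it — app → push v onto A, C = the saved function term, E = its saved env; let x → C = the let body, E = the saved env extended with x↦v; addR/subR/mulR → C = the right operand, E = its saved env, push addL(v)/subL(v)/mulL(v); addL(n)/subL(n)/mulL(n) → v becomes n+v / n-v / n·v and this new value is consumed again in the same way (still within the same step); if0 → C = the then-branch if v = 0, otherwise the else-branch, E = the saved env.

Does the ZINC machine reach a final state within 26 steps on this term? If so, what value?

step 0: [C=((λy. ((λu. u) 5)) ((λu. ((λw. w) 2)) 0)) | E=∅ | A=∅ | R=∅]
step 1: [C=((λu. ((λw. w) 2)) 0) | E=∅ | A=∅ | R=[app]]
step 2: [C=0 | E=∅ | A=∅ | R=[app :: app]]
step 3: [C=(λu. ((λw. w) 2)) | E=∅ | A=[0] | R=[app]]
step 4: [C=((λw. w) 2) | E={u↦0} | A=∅ | R=[app]]
step 5: [C=2 | E={u↦0} | A=∅ | R=[app :: app]]
step 6: [C=(λw. w) | E={u↦0} | A=[2] | R=[app]]
step 7: [C=w | E={w↦2, u↦0} | A=∅ | R=[app]]
step 8: [C=(λy. ((λu. u) 5)) | E=∅ | A=[2] | R=∅]
step 9: [C=((λu. u) 5) | E={y↦2} | A=∅ | R=∅]
step 10: [C=5 | E={y↦2} | A=∅ | R=[app]]
step 11: [C=(λu. u) | E={y↦2} | A=[5] | R=∅]
step 12: [C=u | E={u↦5, y↦2} | A=∅ | R=∅]
→ final value 5

Answer: 5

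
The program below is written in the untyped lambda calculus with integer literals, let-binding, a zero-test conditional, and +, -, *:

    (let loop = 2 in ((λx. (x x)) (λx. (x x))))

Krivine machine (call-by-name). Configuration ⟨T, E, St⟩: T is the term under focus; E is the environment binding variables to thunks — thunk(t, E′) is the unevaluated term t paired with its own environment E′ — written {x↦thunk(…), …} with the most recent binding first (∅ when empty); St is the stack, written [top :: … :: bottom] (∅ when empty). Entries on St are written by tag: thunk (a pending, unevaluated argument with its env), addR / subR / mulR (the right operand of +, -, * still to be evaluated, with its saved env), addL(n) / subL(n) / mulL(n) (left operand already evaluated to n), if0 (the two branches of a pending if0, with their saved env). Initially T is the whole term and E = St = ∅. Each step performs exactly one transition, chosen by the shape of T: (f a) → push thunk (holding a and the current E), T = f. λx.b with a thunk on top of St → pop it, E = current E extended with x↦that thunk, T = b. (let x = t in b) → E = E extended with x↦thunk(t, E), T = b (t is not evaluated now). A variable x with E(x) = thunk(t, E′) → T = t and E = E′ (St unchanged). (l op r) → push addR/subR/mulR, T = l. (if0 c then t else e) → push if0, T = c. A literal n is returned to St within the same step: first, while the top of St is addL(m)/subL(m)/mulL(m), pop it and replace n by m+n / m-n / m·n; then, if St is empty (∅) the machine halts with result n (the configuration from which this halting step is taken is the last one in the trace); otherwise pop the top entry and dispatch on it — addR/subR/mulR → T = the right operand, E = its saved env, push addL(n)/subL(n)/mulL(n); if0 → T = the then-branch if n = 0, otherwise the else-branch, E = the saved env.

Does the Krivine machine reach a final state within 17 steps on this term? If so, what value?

0. <T=(let loop = 2 in ((λx. (x x)) (λx. (x x)))), E=∅, St=∅>
1. <T=((λx. (x x)) (λx. (x x))), E={loop↦thunk(2, ∅)}, St=∅>
2. <T=(λx. (x x)), E={loop↦thunk(2, ∅)}, St=[thunk]>
3. <T=(x x), E={x↦thunk((λx. (x x)), {loop↦thunk(2, ∅)}), loop↦thunk(2, ∅)}, St=∅>
4. <T=x, E={x↦thunk((λx. (x x)), {loop↦thunk(2, ∅)}), loop↦thunk(2, ∅)}, St=[thunk]>
5. <T=(λx. (x x)), E={loop↦thunk(2, ∅)}, St=[thunk]>
6. <T=(x x), E={x↦thunk(x, {x↦thunk((λx. (x x)), {loop↦thunk(2, ∅)}), loop↦thunk(2, ∅)}), loop↦thunk(2, ∅)}, St=∅>
7. <T=x, E={x↦thunk(x, {x↦thunk((λx. (x x)), {loop↦thunk(2, ∅)}), loop↦thunk(2, ∅)}), loop↦thunk(2, ∅)}, St=[thunk]>
8. <T=x, E={x↦thunk((λx. (x x)), {loop↦thunk(2, ∅)}), loop↦thunk(2, ∅)}, St=[thunk]>
9. <T=(λx. (x x)), E={loop↦thunk(2, ∅)}, St=[thunk]>
10. <T=(x x), E={x↦thunk(x, {x↦thunk(x, {x↦thunk((λx. (x x)), {loop↦thunk(2, ∅)}), loop↦thunk(2, ∅)}), loop↦thunk(2, ∅)}), loop↦thunk(2, ∅)}, St=∅>
11. <T=x, E={x↦thunk(x, {x↦thunk(x, {x↦thunk((λx. (x x)), {loop↦thunk(2, ∅)}), loop↦thunk(2, ∅)}), loop↦thunk(2, ∅)}), loop↦thunk(2, ∅)}, St=[thunk]>
12. <T=x, E={x↦thunk(x, {x↦thunk((λx. (x x)), {loop↦thunk(2, ∅)}), loop↦thunk(2, ∅)}), loop↦thunk(2, ∅)}, St=[thunk]>
13. <T=x, E={x↦thunk((λx. (x x)), {loop↦thunk(2, ∅)}), loop↦thunk(2, ∅)}, St=[thunk]>
14. <T=(λx. (x x)), E={loop↦thunk(2, ∅)}, St=[thunk]>
15. <T=(x x), E={x↦thunk(x, {x↦thunk(x, {x↦thunk(x, {x↦thunk((λx. (x x)), {loop↦thunk(2, ∅)}), loop↦thunk(2, ∅)}), loop↦thunk(2, ∅)}), loop↦thunk(2, ∅)}), loop↦thunk(2, ∅)}, St=∅>
16. <T=x, E={x↦thunk(x, {x↦thunk(x, {x↦thunk(x, {x↦thunk((λx. (x x)), {loop↦thunk(2, ∅)}), loop↦thunk(2, ∅)}), loop↦thunk(2, ∅)}), loop↦thunk(2, ∅)}), loop↦thunk(2, ∅)}, St=[thunk]>
17. <T=x, E={x↦thunk(x, {x↦thunk(x, {x↦thunk((λx. (x x)), {loop↦thunk(2, ∅)}), loop↦thunk(2, ∅)}), loop↦thunk(2, ∅)}), loop↦thunk(2, ∅)}, St=[thunk]>
→ 17 transitions taken and the configuration is still not final: no result within 17 steps

Answer: DIVERGES (no final state within 17 steps)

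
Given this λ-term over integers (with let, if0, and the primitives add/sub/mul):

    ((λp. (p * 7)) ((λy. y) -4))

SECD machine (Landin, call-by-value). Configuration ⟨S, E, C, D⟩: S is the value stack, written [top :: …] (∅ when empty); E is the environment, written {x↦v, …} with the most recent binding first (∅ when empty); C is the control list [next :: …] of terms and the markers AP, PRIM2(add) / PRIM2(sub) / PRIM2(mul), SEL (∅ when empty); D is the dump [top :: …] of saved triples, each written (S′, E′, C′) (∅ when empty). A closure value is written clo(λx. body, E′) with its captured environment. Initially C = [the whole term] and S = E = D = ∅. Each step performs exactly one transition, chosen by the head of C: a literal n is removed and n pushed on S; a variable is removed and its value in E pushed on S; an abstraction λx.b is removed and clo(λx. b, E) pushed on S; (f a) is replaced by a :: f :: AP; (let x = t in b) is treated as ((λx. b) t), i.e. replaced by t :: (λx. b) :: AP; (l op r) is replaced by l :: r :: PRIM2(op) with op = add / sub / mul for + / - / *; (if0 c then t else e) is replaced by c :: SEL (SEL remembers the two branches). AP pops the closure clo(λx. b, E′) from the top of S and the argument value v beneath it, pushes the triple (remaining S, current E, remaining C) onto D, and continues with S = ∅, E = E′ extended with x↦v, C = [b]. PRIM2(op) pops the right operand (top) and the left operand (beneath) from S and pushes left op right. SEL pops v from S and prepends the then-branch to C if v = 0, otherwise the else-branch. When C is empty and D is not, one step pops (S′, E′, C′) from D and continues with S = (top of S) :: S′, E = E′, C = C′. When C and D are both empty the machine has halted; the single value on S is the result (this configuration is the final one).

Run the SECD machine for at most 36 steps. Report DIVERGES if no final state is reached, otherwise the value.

Answer: -28

Derivation:
[0] [S=∅ | E=∅ | C=[((λp. (p * 7)) ((λy. y) -4))] | D=∅]
[1] [S=∅ | E=∅ | C=[((λy. y) -4) :: (λp. (p * 7)) :: AP] | D=∅]
[2] [S=∅ | E=∅ | C=[-4 :: (λy. y) :: AP :: (λp. (p * 7)) :: AP] | D=∅]
[3] [S=[-4] | E=∅ | C=[(λy. y) :: AP :: (λp. (p * 7)) :: AP] | D=∅]
[4] [S=[clo(λy. y, ∅) :: -4] | E=∅ | C=[AP :: (λp. (p * 7)) :: AP] | D=∅]
[5] [S=∅ | E={y↦-4} | C=[y] | D=[(∅, ∅, [(λp. (p * 7)) :: AP])]]
[6] [S=[-4] | E={y↦-4} | C=∅ | D=[(∅, ∅, [(λp. (p * 7)) :: AP])]]
[7] [S=[-4] | E=∅ | C=[(λp. (p * 7)) :: AP] | D=∅]
[8] [S=[clo(λp. (p * 7), ∅) :: -4] | E=∅ | C=[AP] | D=∅]
[9] [S=∅ | E={p↦-4} | C=[(p * 7)] | D=[(∅, ∅, ∅)]]
[10] [S=∅ | E={p↦-4} | C=[p :: 7 :: PRIM2(mul)] | D=[(∅, ∅, ∅)]]
[11] [S=[-4] | E={p↦-4} | C=[7 :: PRIM2(mul)] | D=[(∅, ∅, ∅)]]
[12] [S=[7 :: -4] | E={p↦-4} | C=[PRIM2(mul)] | D=[(∅, ∅, ∅)]]
[13] [S=[-28] | E={p↦-4} | C=∅ | D=[(∅, ∅, ∅)]]
[14] [S=[-28] | E=∅ | C=∅ | D=∅]
→ final value -28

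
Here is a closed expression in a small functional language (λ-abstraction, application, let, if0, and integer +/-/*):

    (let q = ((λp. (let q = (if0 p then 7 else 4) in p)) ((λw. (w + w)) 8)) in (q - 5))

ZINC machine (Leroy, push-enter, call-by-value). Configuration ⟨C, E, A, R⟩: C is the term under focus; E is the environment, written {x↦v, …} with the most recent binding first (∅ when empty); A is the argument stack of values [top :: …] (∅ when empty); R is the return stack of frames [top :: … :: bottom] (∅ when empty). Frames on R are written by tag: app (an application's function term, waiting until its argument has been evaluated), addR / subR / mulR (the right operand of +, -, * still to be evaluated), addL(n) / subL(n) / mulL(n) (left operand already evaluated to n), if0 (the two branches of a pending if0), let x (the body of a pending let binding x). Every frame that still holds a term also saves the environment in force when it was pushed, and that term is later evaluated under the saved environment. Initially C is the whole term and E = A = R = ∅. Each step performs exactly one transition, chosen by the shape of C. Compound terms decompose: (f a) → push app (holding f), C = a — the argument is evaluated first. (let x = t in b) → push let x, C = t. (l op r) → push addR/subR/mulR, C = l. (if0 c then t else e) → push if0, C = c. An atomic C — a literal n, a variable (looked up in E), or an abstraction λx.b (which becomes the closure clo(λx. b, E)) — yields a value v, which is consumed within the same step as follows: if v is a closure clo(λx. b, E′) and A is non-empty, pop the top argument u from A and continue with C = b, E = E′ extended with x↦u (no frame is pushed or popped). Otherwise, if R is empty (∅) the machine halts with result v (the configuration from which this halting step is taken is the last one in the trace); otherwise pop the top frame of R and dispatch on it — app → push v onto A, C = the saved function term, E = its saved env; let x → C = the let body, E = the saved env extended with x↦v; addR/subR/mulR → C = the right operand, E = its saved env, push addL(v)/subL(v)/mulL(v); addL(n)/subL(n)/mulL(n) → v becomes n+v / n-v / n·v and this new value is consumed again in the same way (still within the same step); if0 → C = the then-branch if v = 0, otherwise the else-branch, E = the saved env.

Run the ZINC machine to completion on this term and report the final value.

[0] [C=(let q = ((λp. (let q = (if0 p then 7 else 4) in p)) ((λw. (w + w)) 8)) in (q - 5)) | E=∅ | A=∅ | R=∅]
[1] [C=((λp. (let q = (if0 p then 7 else 4) in p)) ((λw. (w + w)) 8)) | E=∅ | A=∅ | R=[let q]]
[2] [C=((λw. (w + w)) 8) | E=∅ | A=∅ | R=[app :: let q]]
[3] [C=8 | E=∅ | A=∅ | R=[app :: app :: let q]]
[4] [C=(λw. (w + w)) | E=∅ | A=[8] | R=[app :: let q]]
[5] [C=(w + w) | E={w↦8} | A=∅ | R=[app :: let q]]
[6] [C=w | E={w↦8} | A=∅ | R=[addR :: app :: let q]]
[7] [C=w | E={w↦8} | A=∅ | R=[addL(8) :: app :: let q]]
[8] [C=(λp. (let q = (if0 p then 7 else 4) in p)) | E=∅ | A=[16] | R=[let q]]
[9] [C=(let q = (if0 p then 7 else 4) in p) | E={p↦16} | A=∅ | R=[let q]]
[10] [C=(if0 p then 7 else 4) | E={p↦16} | A=∅ | R=[let q :: let q]]
[11] [C=p | E={p↦16} | A=∅ | R=[if0 :: let q :: let q]]
[12] [C=4 | E={p↦16} | A=∅ | R=[let q :: let q]]
[13] [C=p | E={q↦4, p↦16} | A=∅ | R=[let q]]
[14] [C=(q - 5) | E={q↦16} | A=∅ | R=∅]
[15] [C=q | E={q↦16} | A=∅ | R=[subR]]
[16] [C=5 | E={q↦16} | A=∅ | R=[subL(16)]]
→ final value 11

Answer: 11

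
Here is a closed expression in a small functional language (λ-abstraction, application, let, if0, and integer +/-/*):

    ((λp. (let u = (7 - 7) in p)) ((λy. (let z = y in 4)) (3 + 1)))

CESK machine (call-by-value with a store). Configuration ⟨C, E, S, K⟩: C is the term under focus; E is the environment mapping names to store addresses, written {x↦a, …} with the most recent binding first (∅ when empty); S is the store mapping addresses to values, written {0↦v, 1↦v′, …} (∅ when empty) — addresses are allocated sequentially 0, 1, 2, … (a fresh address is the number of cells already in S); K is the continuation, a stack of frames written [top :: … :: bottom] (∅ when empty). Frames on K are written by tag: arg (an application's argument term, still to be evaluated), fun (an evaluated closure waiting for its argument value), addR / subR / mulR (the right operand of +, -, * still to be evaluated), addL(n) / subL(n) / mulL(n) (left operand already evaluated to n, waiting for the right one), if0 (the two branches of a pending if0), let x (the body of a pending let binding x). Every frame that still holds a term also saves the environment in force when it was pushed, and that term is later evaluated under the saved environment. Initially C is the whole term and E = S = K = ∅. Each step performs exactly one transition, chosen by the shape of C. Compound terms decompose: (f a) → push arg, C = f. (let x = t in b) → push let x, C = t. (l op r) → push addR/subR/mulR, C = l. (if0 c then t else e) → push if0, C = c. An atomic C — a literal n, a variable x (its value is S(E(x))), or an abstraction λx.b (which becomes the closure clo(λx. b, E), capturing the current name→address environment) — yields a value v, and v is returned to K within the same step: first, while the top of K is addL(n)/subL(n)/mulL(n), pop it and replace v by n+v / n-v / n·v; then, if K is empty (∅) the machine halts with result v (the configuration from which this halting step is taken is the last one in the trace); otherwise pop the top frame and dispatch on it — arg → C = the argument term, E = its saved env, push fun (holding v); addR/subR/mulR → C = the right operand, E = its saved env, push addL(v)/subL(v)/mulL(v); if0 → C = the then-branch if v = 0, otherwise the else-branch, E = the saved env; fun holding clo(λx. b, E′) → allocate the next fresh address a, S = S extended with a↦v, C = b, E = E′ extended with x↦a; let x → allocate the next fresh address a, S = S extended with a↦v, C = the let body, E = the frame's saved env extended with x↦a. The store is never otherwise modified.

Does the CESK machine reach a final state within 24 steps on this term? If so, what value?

Answer: 4

Derivation:
t=0: ⟨C=((λp. (let u = (7 - 7) in p)) ((λy. (let z = y in 4)) (3 + 1))); E=∅; S=∅; K=∅⟩
t=1: ⟨C=(λp. (let u = (7 - 7) in p)); E=∅; S=∅; K=[arg]⟩
t=2: ⟨C=((λy. (let z = y in 4)) (3 + 1)); E=∅; S=∅; K=[fun]⟩
t=3: ⟨C=(λy. (let z = y in 4)); E=∅; S=∅; K=[arg :: fun]⟩
t=4: ⟨C=(3 + 1); E=∅; S=∅; K=[fun :: fun]⟩
t=5: ⟨C=3; E=∅; S=∅; K=[addR :: fun :: fun]⟩
t=6: ⟨C=1; E=∅; S=∅; K=[addL(3) :: fun :: fun]⟩
t=7: ⟨C=(let z = y in 4); E={y↦0}; S={0↦4}; K=[fun]⟩
t=8: ⟨C=y; E={y↦0}; S={0↦4}; K=[let z :: fun]⟩
t=9: ⟨C=4; E={z↦1, y↦0}; S={0↦4, 1↦4}; K=[fun]⟩
t=10: ⟨C=(let u = (7 - 7) in p); E={p↦2}; S={0↦4, 1↦4, 2↦4}; K=∅⟩
t=11: ⟨C=(7 - 7); E={p↦2}; S={0↦4, 1↦4, 2↦4}; K=[let u]⟩
t=12: ⟨C=7; E={p↦2}; S={0↦4, 1↦4, 2↦4}; K=[subR :: let u]⟩
t=13: ⟨C=7; E={p↦2}; S={0↦4, 1↦4, 2↦4}; K=[subL(7) :: let u]⟩
t=14: ⟨C=p; E={u↦3, p↦2}; S={0↦4, 1↦4, 2↦4, 3↦0}; K=∅⟩
→ final value 4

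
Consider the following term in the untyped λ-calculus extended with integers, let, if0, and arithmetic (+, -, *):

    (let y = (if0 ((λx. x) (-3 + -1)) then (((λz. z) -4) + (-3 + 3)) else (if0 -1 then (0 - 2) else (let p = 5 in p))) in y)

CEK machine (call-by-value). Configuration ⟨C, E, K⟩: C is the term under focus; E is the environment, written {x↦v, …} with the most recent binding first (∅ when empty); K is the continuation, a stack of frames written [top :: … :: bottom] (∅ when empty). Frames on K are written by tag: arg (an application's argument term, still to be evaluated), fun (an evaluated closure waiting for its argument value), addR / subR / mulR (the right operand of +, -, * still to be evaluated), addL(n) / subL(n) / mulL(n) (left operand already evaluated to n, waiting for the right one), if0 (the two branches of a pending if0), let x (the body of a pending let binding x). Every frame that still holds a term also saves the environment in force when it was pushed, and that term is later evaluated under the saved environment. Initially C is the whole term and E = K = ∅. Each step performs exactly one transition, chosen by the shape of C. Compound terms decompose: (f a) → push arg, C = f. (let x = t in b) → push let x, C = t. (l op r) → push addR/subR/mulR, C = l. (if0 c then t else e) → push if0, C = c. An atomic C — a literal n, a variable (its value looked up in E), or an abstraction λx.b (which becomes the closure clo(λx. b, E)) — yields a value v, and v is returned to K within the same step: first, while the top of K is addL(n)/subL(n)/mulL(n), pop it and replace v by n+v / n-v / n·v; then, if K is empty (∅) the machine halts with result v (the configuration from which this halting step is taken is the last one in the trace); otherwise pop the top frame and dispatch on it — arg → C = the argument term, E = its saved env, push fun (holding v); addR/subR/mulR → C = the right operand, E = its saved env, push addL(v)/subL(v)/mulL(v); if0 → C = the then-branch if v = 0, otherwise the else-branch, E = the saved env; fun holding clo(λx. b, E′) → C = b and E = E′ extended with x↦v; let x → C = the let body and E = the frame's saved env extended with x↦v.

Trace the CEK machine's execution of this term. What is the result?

[0] [C=(let y = (if0 ((λx. x) (-3 + -1)) then (((λz. z) -4) + (-3 + 3)) else (if0 -1 then (0 - 2) else (let p = 5 in p))) in y) | E=∅ | K=∅]
[1] [C=(if0 ((λx. x) (-3 + -1)) then (((λz. z) -4) + (-3 + 3)) else (if0 -1 then (0 - 2) else (let p = 5 in p))) | E=∅ | K=[let y]]
[2] [C=((λx. x) (-3 + -1)) | E=∅ | K=[if0 :: let y]]
[3] [C=(λx. x) | E=∅ | K=[arg :: if0 :: let y]]
[4] [C=(-3 + -1) | E=∅ | K=[fun :: if0 :: let y]]
[5] [C=-3 | E=∅ | K=[addR :: fun :: if0 :: let y]]
[6] [C=-1 | E=∅ | K=[addL(-3) :: fun :: if0 :: let y]]
[7] [C=x | E={x↦-4} | K=[if0 :: let y]]
[8] [C=(if0 -1 then (0 - 2) else (let p = 5 in p)) | E=∅ | K=[let y]]
[9] [C=-1 | E=∅ | K=[if0 :: let y]]
[10] [C=(let p = 5 in p) | E=∅ | K=[let y]]
[11] [C=5 | E=∅ | K=[let p :: let y]]
[12] [C=p | E={p↦5} | K=[let y]]
[13] [C=y | E={y↦5} | K=∅]
→ final value 5

Answer: 5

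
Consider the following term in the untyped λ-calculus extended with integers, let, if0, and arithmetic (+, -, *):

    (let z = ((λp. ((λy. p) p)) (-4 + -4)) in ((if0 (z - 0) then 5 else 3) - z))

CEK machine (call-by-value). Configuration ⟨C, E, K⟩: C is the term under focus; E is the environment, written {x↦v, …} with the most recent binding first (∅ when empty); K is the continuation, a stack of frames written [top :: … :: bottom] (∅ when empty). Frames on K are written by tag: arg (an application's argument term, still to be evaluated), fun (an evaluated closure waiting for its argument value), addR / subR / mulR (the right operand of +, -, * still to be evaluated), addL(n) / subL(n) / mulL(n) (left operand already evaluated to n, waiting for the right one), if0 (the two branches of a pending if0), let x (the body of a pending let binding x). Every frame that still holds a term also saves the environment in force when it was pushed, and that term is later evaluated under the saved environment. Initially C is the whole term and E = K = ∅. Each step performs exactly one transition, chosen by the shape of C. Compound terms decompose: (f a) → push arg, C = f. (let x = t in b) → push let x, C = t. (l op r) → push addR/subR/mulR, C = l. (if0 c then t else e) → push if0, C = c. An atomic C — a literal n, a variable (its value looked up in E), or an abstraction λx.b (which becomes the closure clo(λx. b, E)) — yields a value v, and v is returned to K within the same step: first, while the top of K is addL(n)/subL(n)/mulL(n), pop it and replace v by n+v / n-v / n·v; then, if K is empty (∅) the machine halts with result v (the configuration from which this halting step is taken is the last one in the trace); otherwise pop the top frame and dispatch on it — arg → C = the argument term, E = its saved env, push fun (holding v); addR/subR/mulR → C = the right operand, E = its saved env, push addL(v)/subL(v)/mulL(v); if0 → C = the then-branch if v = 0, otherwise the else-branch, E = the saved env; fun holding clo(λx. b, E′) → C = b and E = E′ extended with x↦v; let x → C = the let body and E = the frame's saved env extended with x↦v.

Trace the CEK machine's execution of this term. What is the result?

[0] [C=(let z = ((λp. ((λy. p) p)) (-4 + -4)) in ((if0 (z - 0) then 5 else 3) - z)) | E=∅ | K=∅]
[1] [C=((λp. ((λy. p) p)) (-4 + -4)) | E=∅ | K=[let z]]
[2] [C=(λp. ((λy. p) p)) | E=∅ | K=[arg :: let z]]
[3] [C=(-4 + -4) | E=∅ | K=[fun :: let z]]
[4] [C=-4 | E=∅ | K=[addR :: fun :: let z]]
[5] [C=-4 | E=∅ | K=[addL(-4) :: fun :: let z]]
[6] [C=((λy. p) p) | E={p↦-8} | K=[let z]]
[7] [C=(λy. p) | E={p↦-8} | K=[arg :: let z]]
[8] [C=p | E={p↦-8} | K=[fun :: let z]]
[9] [C=p | E={y↦-8, p↦-8} | K=[let z]]
[10] [C=((if0 (z - 0) then 5 else 3) - z) | E={z↦-8} | K=∅]
[11] [C=(if0 (z - 0) then 5 else 3) | E={z↦-8} | K=[subR]]
[12] [C=(z - 0) | E={z↦-8} | K=[if0 :: subR]]
[13] [C=z | E={z↦-8} | K=[subR :: if0 :: subR]]
[14] [C=0 | E={z↦-8} | K=[subL(-8) :: if0 :: subR]]
[15] [C=3 | E={z↦-8} | K=[subR]]
[16] [C=z | E={z↦-8} | K=[subL(3)]]
→ final value 11

Answer: 11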